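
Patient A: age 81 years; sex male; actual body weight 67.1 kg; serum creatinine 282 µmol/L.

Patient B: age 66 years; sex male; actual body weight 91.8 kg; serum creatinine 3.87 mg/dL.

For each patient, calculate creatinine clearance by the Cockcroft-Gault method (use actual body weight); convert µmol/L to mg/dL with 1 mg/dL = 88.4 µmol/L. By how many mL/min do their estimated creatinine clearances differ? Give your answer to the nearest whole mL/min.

Patient A: SCr = 282 / 88.4 = 3.19 mg/dL
Patient A: CrCl = (140 − 81) × 67.1 / (72 × 3.19) = 3958.9 / 229.68 ≈ 17.2 mL/min
Patient B: CrCl = (140 − 66) × 91.8 / (72 × 3.87) = 6793.2 / 278.64 ≈ 24.4 mL/min
|17.2 − 24.4| = 7.2 mL/min

7 mL/min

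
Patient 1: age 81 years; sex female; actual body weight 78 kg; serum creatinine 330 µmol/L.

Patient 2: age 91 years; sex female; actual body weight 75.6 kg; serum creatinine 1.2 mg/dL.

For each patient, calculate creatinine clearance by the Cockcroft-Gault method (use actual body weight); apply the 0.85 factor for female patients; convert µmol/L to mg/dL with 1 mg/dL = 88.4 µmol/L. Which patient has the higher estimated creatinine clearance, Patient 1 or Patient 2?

Patient 2

Patient 1: SCr = 330 / 88.4 = 3.733 mg/dL
Patient 1: CrCl = (140 − 81) × 78 / (72 × 3.733) × 0.85 = 4602.0 / 268.78 × 0.85 ≈ 14.6 mL/min
Patient 2: CrCl = (140 − 91) × 75.6 / (72 × 1.2) × 0.85 = 3704.4 / 86.40 × 0.85 ≈ 36.4 mL/min
14.6 vs 36.4 mL/min → Patient 2 is higher.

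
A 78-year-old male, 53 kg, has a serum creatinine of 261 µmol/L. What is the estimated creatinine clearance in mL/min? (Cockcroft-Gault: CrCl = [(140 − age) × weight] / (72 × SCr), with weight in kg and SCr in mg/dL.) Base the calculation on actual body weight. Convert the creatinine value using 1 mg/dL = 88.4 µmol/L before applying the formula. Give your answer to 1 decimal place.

15.5 mL/min

SCr = 261 / 88.4 = 2.952 mg/dL
CrCl = (140 − 78) × 53 / (72 × 2.952) = 3286.0 / 212.54 ≈ 15.5 mL/min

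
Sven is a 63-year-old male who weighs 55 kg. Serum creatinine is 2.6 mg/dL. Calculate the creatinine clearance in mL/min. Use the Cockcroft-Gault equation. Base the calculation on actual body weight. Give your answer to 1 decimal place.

CrCl = (140 − 63) × 55 / (72 × 2.6) = 4235.0 / 187.20 ≈ 22.6 mL/min

22.6 mL/min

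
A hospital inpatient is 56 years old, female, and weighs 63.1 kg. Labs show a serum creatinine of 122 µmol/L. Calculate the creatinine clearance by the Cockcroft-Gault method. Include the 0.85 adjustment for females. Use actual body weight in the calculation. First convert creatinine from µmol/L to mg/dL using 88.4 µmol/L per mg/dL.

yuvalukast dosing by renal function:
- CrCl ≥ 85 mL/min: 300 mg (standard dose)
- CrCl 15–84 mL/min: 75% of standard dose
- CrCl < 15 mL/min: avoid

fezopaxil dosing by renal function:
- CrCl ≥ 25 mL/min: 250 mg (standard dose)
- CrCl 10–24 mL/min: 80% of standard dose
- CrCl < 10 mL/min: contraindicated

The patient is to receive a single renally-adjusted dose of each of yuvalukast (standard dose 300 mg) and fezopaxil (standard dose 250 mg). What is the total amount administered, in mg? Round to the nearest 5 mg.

SCr = 122 / 88.4 = 1.38 mg/dL
CrCl = (140 − 56) × 63.1 / (72 × 1.38) × 0.85 = 5300.4 / 99.36 × 0.85 ≈ 45.3 mL/min
CrCl ≈ 45 mL/min.
yuvalukast: 15–84 mL/min → 75% of 300 mg = 225 mg.
fezopaxil: ≥ 25 mL/min → 100% of 250 mg = 250 mg.
Total = 225 + 250 = 475 mg.

475 mg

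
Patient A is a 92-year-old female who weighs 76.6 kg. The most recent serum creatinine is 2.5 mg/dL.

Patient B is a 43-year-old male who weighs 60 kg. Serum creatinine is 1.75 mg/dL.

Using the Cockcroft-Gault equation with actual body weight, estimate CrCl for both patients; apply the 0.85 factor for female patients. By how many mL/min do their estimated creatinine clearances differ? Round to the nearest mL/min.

29 mL/min

Patient A: CrCl = (140 − 92) × 76.6 / (72 × 2.5) × 0.85 = 3676.8 / 180.00 × 0.85 ≈ 17.4 mL/min
Patient B: CrCl = (140 − 43) × 60 / (72 × 1.75) = 5820.0 / 126.00 ≈ 46.2 mL/min
|17.4 − 46.2| = 28.8 mL/min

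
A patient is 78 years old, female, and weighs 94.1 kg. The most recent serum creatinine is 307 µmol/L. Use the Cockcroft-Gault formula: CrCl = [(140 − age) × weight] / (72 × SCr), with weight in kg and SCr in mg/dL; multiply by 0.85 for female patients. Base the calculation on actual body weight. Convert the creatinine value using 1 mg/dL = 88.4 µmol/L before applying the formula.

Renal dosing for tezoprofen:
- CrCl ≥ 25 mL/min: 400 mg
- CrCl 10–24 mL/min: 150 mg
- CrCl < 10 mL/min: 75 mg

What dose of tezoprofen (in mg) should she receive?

SCr = 307 / 88.4 = 3.473 mg/dL
CrCl = (140 − 78) × 94.1 / (72 × 3.473) × 0.85 = 5834.2 / 250.06 × 0.85 ≈ 19.8 mL/min
CrCl ≈ 20 mL/min → bracket 10–24 mL/min.
Dose for this bracket: 150 mg.

150 mg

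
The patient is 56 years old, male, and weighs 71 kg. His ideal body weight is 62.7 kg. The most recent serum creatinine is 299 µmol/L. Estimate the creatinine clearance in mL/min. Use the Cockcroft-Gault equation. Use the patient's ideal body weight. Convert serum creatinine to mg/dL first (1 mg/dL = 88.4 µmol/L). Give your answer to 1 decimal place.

SCr = 299 / 88.4 = 3.382 mg/dL
CrCl = (140 − 56) × 62.7 / (72 × 3.382) = 5266.8 / 243.50 ≈ 21.6 mL/min

21.6 mL/min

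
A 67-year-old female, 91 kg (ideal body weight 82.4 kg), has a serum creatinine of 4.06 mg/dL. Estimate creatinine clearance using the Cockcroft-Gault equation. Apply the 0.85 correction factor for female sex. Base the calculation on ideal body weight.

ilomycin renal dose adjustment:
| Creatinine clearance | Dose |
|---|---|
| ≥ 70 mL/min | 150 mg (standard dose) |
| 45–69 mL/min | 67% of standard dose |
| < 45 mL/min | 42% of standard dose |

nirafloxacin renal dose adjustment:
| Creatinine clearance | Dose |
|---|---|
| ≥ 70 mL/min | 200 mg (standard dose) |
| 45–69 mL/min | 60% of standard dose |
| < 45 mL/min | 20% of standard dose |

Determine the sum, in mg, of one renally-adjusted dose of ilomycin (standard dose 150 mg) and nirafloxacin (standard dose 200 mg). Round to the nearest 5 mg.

105 mg

CrCl = (140 − 67) × 82.4 / (72 × 4.06) × 0.85 = 6015.2 / 292.32 × 0.85 ≈ 17.5 mL/min
CrCl ≈ 17 mL/min.
ilomycin: < 45 mL/min → 42% of 150 mg = 63 mg.
nirafloxacin: < 45 mL/min → 20% of 200 mg = 40 mg.
Total = 63 + 40 = 103 mg.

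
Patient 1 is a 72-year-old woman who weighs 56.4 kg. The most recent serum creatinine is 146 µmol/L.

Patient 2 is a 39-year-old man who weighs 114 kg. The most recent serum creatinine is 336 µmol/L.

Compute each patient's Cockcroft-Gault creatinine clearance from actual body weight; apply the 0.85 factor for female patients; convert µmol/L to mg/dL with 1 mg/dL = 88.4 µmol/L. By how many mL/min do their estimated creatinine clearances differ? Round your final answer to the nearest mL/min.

Patient 1: SCr = 146 / 88.4 = 1.652 mg/dL
Patient 1: CrCl = (140 − 72) × 56.4 / (72 × 1.652) × 0.85 = 3835.2 / 118.94 × 0.85 ≈ 27.4 mL/min
Patient 2: SCr = 336 / 88.4 = 3.801 mg/dL
Patient 2: CrCl = (140 − 39) × 114 / (72 × 3.801) = 11514.0 / 273.67 ≈ 42.1 mL/min
|27.4 − 42.1| = 14.7 mL/min

15 mL/min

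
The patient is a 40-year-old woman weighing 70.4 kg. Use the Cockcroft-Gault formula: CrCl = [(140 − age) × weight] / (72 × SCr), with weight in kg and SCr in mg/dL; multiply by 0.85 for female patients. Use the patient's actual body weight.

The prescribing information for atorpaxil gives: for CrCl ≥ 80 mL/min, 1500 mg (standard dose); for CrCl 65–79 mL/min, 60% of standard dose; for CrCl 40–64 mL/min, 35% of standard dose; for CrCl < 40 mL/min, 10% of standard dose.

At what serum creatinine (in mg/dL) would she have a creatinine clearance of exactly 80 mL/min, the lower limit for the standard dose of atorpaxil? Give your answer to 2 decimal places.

Standard dose requires CrCl ≥ 80 mL/min.
Set (140 − 40) × 70.4 × 0.85 / (72 × SCr) = 80
SCr = (140 − 40) × 70.4 × 0.85 / (72 × 80) = 1.039 mg/dL

1.04 mg/dL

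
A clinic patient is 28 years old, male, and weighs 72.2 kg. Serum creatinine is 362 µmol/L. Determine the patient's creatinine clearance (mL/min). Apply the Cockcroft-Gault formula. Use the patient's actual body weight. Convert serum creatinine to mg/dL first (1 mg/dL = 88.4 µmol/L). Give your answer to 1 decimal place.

SCr = 362 / 88.4 = 4.095 mg/dL
CrCl = (140 − 28) × 72.2 / (72 × 4.095) = 8086.4 / 294.84 ≈ 27.4 mL/min

27.4 mL/min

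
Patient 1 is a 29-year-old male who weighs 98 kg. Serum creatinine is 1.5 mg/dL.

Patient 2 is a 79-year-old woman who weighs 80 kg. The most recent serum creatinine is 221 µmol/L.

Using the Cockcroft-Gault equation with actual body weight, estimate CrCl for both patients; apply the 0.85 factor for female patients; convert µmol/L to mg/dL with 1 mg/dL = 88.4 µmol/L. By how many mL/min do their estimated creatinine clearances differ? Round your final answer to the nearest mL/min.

78 mL/min

Patient 1: CrCl = (140 − 29) × 98 / (72 × 1.5) = 10878.0 / 108.00 ≈ 100.7 mL/min
Patient 2: SCr = 221 / 88.4 = 2.5 mg/dL
Patient 2: CrCl = (140 − 79) × 80 / (72 × 2.5) × 0.85 = 4880.0 / 180.00 × 0.85 ≈ 23.0 mL/min
|100.7 − 23.0| = 77.7 mL/min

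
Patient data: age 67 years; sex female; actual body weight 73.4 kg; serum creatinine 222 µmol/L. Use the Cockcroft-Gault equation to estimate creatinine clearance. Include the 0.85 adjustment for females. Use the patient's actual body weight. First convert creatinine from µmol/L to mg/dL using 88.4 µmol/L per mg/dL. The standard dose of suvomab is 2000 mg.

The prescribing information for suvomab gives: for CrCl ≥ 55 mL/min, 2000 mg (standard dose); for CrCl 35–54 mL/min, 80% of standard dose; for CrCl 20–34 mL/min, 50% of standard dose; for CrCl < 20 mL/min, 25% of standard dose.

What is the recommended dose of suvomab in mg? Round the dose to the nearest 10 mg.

1000 mg

SCr = 222 / 88.4 = 2.511 mg/dL
CrCl = (140 − 67) × 73.4 / (72 × 2.511) × 0.85 = 5358.2 / 180.79 × 0.85 ≈ 25.2 mL/min
CrCl ≈ 25 mL/min → bracket 20–34 mL/min.
50% of 2000 mg = 1000 mg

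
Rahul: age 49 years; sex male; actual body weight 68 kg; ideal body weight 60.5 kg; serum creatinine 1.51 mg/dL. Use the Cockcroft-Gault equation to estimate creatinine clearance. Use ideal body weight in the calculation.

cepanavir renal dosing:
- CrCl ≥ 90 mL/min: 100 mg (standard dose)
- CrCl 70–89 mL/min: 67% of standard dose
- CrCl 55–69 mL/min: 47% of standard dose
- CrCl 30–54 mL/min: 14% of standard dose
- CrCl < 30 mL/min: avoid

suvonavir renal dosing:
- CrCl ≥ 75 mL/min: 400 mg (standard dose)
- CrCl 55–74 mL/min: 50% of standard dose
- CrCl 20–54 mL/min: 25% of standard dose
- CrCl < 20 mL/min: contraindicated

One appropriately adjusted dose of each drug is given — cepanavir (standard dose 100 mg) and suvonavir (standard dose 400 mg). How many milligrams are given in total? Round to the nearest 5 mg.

115 mg

CrCl = (140 − 49) × 60.5 / (72 × 1.51) = 5505.5 / 108.72 ≈ 50.6 mL/min
CrCl ≈ 51 mL/min.
cepanavir: 30–54 mL/min → 14% of 100 mg = 14 mg.
suvonavir: 20–54 mL/min → 25% of 400 mg = 100 mg.
Total = 14 + 100 = 114 mg.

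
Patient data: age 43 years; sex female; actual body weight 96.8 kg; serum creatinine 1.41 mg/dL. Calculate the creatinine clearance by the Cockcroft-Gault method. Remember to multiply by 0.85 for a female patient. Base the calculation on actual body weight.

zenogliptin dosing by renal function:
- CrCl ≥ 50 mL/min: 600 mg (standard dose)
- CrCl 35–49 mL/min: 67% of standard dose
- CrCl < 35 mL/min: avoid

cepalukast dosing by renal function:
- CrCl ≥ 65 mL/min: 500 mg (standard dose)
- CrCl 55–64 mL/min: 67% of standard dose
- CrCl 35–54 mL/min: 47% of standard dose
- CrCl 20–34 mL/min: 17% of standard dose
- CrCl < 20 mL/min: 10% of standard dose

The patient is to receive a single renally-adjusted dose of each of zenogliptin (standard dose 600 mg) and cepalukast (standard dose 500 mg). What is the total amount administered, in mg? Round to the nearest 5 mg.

1100 mg

CrCl = (140 − 43) × 96.8 / (72 × 1.41) × 0.85 = 9389.6 / 101.52 × 0.85 ≈ 78.6 mL/min
CrCl ≈ 79 mL/min.
zenogliptin: ≥ 50 mL/min → 100% of 600 mg = 600 mg.
cepalukast: ≥ 65 mL/min → 100% of 500 mg = 500 mg.
Total = 600 + 500 = 1100 mg.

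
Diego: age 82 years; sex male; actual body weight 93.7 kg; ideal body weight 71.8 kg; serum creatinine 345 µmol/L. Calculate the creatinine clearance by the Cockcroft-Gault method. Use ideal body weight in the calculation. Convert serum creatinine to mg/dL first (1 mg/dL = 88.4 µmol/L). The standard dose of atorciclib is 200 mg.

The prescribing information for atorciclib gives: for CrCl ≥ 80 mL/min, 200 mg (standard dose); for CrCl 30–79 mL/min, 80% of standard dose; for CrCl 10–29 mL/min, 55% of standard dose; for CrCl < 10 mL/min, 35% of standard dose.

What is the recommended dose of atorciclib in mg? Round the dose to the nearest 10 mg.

SCr = 345 / 88.4 = 3.903 mg/dL
CrCl = (140 − 82) × 71.8 / (72 × 3.903) = 4164.4 / 281.02 ≈ 14.8 mL/min
CrCl ≈ 15 mL/min → bracket 10–29 mL/min.
55% of 200 mg = 110 mg

110 mg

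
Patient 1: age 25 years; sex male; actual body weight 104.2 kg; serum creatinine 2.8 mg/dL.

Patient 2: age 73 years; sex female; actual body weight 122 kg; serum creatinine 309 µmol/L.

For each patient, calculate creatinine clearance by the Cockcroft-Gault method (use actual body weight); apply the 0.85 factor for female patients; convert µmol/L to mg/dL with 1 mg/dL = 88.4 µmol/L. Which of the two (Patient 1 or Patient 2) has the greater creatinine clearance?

Patient 1

Patient 1: CrCl = (140 − 25) × 104.2 / (72 × 2.8) = 11983.0 / 201.60 ≈ 59.4 mL/min
Patient 2: SCr = 309 / 88.4 = 3.495 mg/dL
Patient 2: CrCl = (140 − 73) × 122 / (72 × 3.495) × 0.85 = 8174.0 / 251.64 × 0.85 ≈ 27.6 mL/min
59.4 vs 27.6 mL/min → Patient 1 is higher.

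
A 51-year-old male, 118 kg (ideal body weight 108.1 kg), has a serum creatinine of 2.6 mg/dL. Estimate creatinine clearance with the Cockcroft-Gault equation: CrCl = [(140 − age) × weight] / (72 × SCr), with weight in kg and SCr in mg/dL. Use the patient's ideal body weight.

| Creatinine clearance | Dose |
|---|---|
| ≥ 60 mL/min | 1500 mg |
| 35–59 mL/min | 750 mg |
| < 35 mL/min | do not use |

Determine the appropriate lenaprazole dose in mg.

750 mg

CrCl = (140 − 51) × 108.1 / (72 × 2.6) = 9620.9 / 187.20 ≈ 51.4 mL/min
CrCl ≈ 51 mL/min → bracket 35–59 mL/min.
Dose for this bracket: 750 mg.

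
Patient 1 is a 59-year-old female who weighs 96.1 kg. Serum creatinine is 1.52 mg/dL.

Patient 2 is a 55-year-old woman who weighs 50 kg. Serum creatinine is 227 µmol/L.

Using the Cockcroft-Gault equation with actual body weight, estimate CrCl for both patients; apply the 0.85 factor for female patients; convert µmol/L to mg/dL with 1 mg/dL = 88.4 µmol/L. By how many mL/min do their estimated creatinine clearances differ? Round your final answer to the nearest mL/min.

Patient 1: CrCl = (140 − 59) × 96.1 / (72 × 1.52) × 0.85 = 7784.1 / 109.44 × 0.85 ≈ 60.5 mL/min
Patient 2: SCr = 227 / 88.4 = 2.568 mg/dL
Patient 2: CrCl = (140 − 55) × 50 / (72 × 2.568) × 0.85 = 4250.0 / 184.90 × 0.85 ≈ 19.5 mL/min
|60.5 − 19.5| = 41.0 mL/min

41 mL/min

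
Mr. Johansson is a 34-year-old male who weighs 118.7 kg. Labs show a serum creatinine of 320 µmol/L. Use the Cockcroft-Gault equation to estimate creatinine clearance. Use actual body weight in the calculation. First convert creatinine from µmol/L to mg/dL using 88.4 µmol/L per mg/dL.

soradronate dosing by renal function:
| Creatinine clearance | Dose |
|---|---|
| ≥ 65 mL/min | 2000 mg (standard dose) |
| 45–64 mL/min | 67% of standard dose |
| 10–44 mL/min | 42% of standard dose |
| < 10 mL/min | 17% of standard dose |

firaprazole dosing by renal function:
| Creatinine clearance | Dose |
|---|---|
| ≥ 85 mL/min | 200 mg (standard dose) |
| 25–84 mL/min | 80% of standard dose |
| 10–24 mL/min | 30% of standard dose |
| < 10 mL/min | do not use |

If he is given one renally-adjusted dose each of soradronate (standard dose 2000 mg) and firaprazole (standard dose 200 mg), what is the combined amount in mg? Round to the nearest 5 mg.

SCr = 320 / 88.4 = 3.62 mg/dL
CrCl = (140 − 34) × 118.7 / (72 × 3.62) = 12582.2 / 260.64 ≈ 48.3 mL/min
CrCl ≈ 48 mL/min.
soradronate: 45–64 mL/min → 67% of 2000 mg = 1340 mg.
firaprazole: 25–84 mL/min → 80% of 200 mg = 160 mg.
Total = 1340 + 160 = 1500 mg.

1500 mg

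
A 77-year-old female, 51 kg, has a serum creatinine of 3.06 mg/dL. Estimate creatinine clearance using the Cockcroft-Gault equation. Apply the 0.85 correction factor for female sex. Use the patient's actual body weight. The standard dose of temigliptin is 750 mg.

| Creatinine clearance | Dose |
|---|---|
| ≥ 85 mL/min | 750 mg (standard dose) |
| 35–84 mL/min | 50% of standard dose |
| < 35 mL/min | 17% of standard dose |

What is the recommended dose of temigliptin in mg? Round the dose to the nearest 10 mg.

CrCl = (140 − 77) × 51 / (72 × 3.06) × 0.85 = 3213.0 / 220.32 × 0.85 ≈ 12.4 mL/min
CrCl ≈ 12 mL/min → bracket < 35 mL/min.
17% of 750 mg = 127.5 mg → 130 mg

130 mg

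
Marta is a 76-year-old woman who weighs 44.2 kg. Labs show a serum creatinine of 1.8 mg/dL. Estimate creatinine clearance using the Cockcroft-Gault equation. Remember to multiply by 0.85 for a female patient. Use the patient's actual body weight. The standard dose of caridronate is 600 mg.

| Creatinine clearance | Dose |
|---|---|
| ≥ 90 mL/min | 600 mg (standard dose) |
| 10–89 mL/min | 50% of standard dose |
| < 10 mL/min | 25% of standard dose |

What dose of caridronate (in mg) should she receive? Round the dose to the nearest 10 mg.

CrCl = (140 − 76) × 44.2 / (72 × 1.8) × 0.85 = 2828.8 / 129.60 × 0.85 ≈ 18.6 mL/min
CrCl ≈ 19 mL/min → bracket 10–89 mL/min.
50% of 600 mg = 300 mg

300 mg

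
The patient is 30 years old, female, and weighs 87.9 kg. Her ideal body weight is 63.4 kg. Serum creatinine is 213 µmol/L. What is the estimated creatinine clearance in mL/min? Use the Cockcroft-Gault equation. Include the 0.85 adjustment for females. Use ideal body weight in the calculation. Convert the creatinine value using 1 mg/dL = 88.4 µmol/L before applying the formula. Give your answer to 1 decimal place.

34.2 mL/min

SCr = 213 / 88.4 = 2.41 mg/dL
CrCl = (140 − 30) × 63.4 / (72 × 2.41) × 0.85 = 6974.0 / 173.52 × 0.85 ≈ 34.2 mL/min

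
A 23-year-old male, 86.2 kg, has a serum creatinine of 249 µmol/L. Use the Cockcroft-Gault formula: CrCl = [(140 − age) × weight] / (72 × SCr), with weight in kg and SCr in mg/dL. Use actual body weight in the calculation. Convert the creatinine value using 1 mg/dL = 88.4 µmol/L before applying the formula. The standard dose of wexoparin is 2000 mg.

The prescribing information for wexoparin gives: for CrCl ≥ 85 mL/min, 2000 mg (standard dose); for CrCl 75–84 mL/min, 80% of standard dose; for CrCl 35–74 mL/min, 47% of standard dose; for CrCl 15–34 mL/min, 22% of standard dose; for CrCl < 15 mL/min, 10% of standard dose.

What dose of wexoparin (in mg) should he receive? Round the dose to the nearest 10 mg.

940 mg

SCr = 249 / 88.4 = 2.817 mg/dL
CrCl = (140 − 23) × 86.2 / (72 × 2.817) = 10085.4 / 202.82 ≈ 49.7 mL/min
CrCl ≈ 50 mL/min → bracket 35–74 mL/min.
47% of 2000 mg = 940 mg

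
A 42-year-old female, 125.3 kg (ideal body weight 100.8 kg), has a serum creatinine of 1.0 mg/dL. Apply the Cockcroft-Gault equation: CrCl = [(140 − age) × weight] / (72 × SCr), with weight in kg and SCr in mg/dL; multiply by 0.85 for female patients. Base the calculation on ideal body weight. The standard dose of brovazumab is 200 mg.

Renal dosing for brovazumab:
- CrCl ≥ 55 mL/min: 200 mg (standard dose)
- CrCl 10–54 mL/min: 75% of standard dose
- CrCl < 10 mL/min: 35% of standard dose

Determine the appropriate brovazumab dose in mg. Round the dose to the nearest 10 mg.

CrCl = (140 − 42) × 100.8 / (72 × 1) × 0.85 = 9878.4 / 72.00 × 0.85 ≈ 116.6 mL/min
CrCl ≈ 117 mL/min → bracket ≥ 55 mL/min.
100% of 200 mg = 200 mg

200 mg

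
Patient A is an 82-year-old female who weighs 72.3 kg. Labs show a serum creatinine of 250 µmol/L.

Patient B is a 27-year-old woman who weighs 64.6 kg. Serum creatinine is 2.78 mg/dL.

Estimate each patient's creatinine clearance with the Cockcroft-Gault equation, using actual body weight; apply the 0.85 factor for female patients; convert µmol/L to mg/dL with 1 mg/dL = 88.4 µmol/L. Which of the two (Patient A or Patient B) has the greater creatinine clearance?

Patient A: SCr = 250 / 88.4 = 2.828 mg/dL
Patient A: CrCl = (140 − 82) × 72.3 / (72 × 2.828) × 0.85 = 4193.4 / 203.62 × 0.85 ≈ 17.5 mL/min
Patient B: CrCl = (140 − 27) × 64.6 / (72 × 2.78) × 0.85 = 7299.8 / 200.16 × 0.85 ≈ 31.0 mL/min
17.5 vs 31.0 mL/min → Patient B is higher.

Patient B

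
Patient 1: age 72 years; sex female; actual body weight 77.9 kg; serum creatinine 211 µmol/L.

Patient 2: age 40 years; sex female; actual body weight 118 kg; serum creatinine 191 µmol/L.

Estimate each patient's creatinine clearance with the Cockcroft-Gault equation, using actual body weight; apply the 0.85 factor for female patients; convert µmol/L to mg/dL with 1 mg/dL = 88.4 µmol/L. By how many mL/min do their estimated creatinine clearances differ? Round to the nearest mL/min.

Patient 1: SCr = 211 / 88.4 = 2.387 mg/dL
Patient 1: CrCl = (140 − 72) × 77.9 / (72 × 2.387) × 0.85 = 5297.2 / 171.86 × 0.85 ≈ 26.2 mL/min
Patient 2: SCr = 191 / 88.4 = 2.161 mg/dL
Patient 2: CrCl = (140 − 40) × 118 / (72 × 2.161) × 0.85 = 11800.0 / 155.59 × 0.85 ≈ 64.5 mL/min
|26.2 − 64.5| = 38.3 mL/min

38 mL/min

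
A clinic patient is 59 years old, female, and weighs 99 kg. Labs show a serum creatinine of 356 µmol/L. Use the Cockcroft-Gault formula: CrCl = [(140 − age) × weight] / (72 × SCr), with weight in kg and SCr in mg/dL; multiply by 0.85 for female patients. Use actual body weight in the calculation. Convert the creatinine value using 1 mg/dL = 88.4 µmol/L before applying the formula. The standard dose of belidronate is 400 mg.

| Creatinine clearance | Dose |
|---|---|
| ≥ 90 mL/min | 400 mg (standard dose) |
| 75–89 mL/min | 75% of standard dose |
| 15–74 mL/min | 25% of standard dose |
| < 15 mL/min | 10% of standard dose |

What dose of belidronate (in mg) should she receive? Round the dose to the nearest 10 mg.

100 mg

SCr = 356 / 88.4 = 4.027 mg/dL
CrCl = (140 − 59) × 99 / (72 × 4.027) × 0.85 = 8019.0 / 289.94 × 0.85 ≈ 23.5 mL/min
CrCl ≈ 24 mL/min → bracket 15–74 mL/min.
25% of 400 mg = 100 mg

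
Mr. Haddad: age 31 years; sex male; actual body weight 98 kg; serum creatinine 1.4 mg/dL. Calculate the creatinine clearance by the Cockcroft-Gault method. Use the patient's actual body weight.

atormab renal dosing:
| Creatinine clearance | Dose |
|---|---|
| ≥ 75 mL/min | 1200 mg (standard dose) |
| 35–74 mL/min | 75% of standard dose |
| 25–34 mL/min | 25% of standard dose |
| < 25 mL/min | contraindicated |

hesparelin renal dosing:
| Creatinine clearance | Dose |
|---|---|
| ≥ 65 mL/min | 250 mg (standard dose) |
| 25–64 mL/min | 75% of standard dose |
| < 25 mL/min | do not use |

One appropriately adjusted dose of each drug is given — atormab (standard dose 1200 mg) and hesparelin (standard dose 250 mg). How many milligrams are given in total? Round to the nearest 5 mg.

CrCl = (140 − 31) × 98 / (72 × 1.4) = 10682.0 / 100.80 ≈ 106.0 mL/min
CrCl ≈ 106 mL/min.
atormab: ≥ 75 mL/min → 100% of 1200 mg = 1200 mg.
hesparelin: ≥ 65 mL/min → 100% of 250 mg = 250 mg.
Total = 1200 + 250 = 1450 mg.

1450 mg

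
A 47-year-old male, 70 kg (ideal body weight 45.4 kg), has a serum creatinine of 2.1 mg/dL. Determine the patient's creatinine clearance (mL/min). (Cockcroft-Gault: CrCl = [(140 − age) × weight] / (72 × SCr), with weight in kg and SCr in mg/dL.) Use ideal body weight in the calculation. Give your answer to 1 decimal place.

CrCl = (140 − 47) × 45.4 / (72 × 2.1) = 4222.2 / 151.20 ≈ 27.9 mL/min

27.9 mL/min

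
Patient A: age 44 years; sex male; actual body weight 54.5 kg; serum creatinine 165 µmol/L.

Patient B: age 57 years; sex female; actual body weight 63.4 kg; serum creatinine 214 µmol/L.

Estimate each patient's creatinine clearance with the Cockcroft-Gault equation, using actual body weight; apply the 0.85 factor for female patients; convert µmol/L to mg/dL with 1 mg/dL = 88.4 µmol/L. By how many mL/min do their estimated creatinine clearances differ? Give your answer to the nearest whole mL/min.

13 mL/min

Patient A: SCr = 165 / 88.4 = 1.867 mg/dL
Patient A: CrCl = (140 − 44) × 54.5 / (72 × 1.867) = 5232.0 / 134.42 ≈ 38.9 mL/min
Patient B: SCr = 214 / 88.4 = 2.421 mg/dL
Patient B: CrCl = (140 − 57) × 63.4 / (72 × 2.421) × 0.85 = 5262.2 / 174.31 × 0.85 ≈ 25.7 mL/min
|38.9 − 25.7| = 13.2 mL/min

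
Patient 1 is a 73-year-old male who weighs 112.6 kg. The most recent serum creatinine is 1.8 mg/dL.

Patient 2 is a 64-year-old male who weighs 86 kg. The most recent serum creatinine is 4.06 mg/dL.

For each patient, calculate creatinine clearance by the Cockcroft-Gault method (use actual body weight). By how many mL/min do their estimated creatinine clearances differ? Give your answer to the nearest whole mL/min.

Patient 1: CrCl = (140 − 73) × 112.6 / (72 × 1.8) = 7544.2 / 129.60 ≈ 58.2 mL/min
Patient 2: CrCl = (140 − 64) × 86 / (72 × 4.06) = 6536.0 / 292.32 ≈ 22.4 mL/min
|58.2 − 22.4| = 35.8 mL/min

36 mL/min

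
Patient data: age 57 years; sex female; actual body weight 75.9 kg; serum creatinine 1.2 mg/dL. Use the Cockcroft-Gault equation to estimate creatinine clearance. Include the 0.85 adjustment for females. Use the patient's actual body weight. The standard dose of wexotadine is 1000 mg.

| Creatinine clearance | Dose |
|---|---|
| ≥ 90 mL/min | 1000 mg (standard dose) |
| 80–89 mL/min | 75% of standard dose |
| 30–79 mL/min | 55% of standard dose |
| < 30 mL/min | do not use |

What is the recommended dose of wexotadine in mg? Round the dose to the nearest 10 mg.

550 mg

CrCl = (140 − 57) × 75.9 / (72 × 1.2) × 0.85 = 6299.7 / 86.40 × 0.85 ≈ 62.0 mL/min
CrCl ≈ 62 mL/min → bracket 30–79 mL/min.
55% of 1000 mg = 550 mg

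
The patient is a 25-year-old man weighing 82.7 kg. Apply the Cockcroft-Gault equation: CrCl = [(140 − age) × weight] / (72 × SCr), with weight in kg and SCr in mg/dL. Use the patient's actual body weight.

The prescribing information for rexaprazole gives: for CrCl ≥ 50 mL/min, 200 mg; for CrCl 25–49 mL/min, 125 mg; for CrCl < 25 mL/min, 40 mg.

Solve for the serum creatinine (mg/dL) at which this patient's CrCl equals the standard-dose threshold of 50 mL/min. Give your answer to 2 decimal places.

Standard dose requires CrCl ≥ 50 mL/min.
Set (140 − 25) × 82.7 / (72 × SCr) = 50
SCr = (140 − 25) × 82.7 / (72 × 50) = 2.642 mg/dL

2.64 mg/dL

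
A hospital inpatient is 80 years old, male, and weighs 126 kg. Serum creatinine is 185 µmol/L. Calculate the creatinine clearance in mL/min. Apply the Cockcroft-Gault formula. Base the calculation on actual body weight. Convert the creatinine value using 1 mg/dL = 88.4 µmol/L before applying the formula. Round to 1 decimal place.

SCr = 185 / 88.4 = 2.093 mg/dL
CrCl = (140 − 80) × 126 / (72 × 2.093) = 7560.0 / 150.70 ≈ 50.2 mL/min

50.2 mL/min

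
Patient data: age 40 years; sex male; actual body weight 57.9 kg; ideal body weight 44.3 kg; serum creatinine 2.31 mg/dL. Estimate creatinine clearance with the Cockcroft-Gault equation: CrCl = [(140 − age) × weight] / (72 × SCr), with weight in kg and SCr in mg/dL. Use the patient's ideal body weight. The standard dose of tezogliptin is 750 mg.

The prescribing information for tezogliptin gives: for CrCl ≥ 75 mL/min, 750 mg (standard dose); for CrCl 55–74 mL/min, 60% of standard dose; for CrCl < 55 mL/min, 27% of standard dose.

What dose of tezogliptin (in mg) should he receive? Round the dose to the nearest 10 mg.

200 mg

CrCl = (140 − 40) × 44.3 / (72 × 2.31) = 4430.0 / 166.32 ≈ 26.6 mL/min
CrCl ≈ 27 mL/min → bracket < 55 mL/min.
27% of 750 mg = 202.5 mg → 200 mg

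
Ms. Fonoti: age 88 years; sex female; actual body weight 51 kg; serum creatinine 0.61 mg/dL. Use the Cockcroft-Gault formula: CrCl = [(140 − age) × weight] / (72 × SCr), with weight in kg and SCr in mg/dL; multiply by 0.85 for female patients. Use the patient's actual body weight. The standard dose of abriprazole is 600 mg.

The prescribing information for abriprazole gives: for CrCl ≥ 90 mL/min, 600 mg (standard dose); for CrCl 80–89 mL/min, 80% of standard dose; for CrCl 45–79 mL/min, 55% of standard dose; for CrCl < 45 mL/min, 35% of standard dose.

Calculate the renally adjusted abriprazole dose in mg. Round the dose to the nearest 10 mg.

330 mg

CrCl = (140 − 88) × 51 / (72 × 0.61) × 0.85 = 2652.0 / 43.92 × 0.85 ≈ 51.3 mL/min
CrCl ≈ 51 mL/min → bracket 45–79 mL/min.
55% of 600 mg = 330 mg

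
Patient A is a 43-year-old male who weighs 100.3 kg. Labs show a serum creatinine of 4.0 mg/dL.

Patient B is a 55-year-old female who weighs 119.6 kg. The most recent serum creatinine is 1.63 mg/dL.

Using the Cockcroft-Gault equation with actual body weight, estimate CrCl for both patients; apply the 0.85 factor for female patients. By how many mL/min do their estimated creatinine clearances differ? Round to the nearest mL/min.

40 mL/min

Patient A: CrCl = (140 − 43) × 100.3 / (72 × 4) = 9729.1 / 288.00 ≈ 33.8 mL/min
Patient B: CrCl = (140 − 55) × 119.6 / (72 × 1.63) × 0.85 = 10166.0 / 117.36 × 0.85 ≈ 73.6 mL/min
|33.8 − 73.6| = 39.8 mL/min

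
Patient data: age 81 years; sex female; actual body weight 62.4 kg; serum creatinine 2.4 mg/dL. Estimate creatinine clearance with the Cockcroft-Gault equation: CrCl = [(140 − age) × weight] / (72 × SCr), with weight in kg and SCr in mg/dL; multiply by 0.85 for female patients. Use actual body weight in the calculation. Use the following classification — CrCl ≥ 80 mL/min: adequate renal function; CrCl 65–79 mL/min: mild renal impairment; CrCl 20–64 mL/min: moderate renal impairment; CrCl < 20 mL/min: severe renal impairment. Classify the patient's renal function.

severe renal impairment

CrCl = (140 − 81) × 62.4 / (72 × 2.4) × 0.85 = 3681.6 / 172.80 × 0.85 ≈ 18.1 mL/min
18 mL/min falls in the 'severe renal impairment' range.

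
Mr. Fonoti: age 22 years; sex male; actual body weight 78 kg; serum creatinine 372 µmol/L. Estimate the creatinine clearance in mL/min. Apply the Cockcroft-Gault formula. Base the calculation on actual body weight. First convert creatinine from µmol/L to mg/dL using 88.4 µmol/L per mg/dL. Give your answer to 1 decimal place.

30.4 mL/min

SCr = 372 / 88.4 = 4.208 mg/dL
CrCl = (140 − 22) × 78 / (72 × 4.208) = 9204.0 / 302.98 ≈ 30.4 mL/min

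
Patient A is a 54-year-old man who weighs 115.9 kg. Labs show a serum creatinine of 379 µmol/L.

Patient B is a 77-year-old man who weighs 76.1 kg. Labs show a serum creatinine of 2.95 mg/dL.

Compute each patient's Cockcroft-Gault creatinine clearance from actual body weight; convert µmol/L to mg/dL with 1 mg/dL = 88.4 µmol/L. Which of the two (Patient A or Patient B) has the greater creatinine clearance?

Patient A: SCr = 379 / 88.4 = 4.287 mg/dL
Patient A: CrCl = (140 − 54) × 115.9 / (72 × 4.287) = 9967.4 / 308.66 ≈ 32.3 mL/min
Patient B: CrCl = (140 − 77) × 76.1 / (72 × 2.95) = 4794.3 / 212.40 ≈ 22.6 mL/min
32.3 vs 22.6 mL/min → Patient A is higher.

Patient A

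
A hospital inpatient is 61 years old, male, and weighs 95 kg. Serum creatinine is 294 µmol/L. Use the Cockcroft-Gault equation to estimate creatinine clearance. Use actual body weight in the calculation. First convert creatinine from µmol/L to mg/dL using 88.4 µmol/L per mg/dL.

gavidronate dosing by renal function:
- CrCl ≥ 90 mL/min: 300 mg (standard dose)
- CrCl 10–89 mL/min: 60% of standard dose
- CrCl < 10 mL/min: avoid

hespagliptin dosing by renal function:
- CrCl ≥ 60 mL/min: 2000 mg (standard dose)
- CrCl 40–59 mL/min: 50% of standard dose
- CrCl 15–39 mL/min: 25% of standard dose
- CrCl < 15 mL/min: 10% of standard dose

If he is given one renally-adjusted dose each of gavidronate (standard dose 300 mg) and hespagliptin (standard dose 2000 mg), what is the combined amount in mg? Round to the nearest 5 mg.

SCr = 294 / 88.4 = 3.326 mg/dL
CrCl = (140 − 61) × 95 / (72 × 3.326) = 7505.0 / 239.47 ≈ 31.3 mL/min
CrCl ≈ 31 mL/min.
gavidronate: 10–89 mL/min → 60% of 300 mg = 180 mg.
hespagliptin: 15–39 mL/min → 25% of 2000 mg = 500 mg.
Total = 180 + 500 = 680 mg.

680 mg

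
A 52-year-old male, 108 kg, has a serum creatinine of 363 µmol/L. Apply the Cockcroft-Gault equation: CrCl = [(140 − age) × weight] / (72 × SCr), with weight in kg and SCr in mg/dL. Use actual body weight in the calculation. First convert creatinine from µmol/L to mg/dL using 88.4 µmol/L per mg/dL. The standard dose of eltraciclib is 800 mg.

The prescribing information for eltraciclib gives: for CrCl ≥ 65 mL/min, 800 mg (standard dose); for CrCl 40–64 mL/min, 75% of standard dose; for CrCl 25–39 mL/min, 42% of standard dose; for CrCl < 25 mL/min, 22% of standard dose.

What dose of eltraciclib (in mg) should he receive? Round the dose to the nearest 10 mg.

340 mg

SCr = 363 / 88.4 = 4.106 mg/dL
CrCl = (140 − 52) × 108 / (72 × 4.106) = 9504.0 / 295.63 ≈ 32.1 mL/min
CrCl ≈ 32 mL/min → bracket 25–39 mL/min.
42% of 800 mg = 336 mg → 340 mg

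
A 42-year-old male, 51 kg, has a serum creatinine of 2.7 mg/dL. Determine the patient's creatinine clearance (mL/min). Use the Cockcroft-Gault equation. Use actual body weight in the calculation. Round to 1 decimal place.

25.7 mL/min

CrCl = (140 − 42) × 51 / (72 × 2.7) = 4998.0 / 194.40 ≈ 25.7 mL/min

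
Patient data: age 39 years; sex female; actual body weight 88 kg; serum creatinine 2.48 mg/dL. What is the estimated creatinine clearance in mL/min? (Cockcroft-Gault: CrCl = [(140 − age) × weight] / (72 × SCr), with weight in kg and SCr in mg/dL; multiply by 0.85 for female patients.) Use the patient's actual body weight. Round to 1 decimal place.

42.3 mL/min

CrCl = (140 − 39) × 88 / (72 × 2.48) × 0.85 = 8888.0 / 178.56 × 0.85 ≈ 42.3 mL/min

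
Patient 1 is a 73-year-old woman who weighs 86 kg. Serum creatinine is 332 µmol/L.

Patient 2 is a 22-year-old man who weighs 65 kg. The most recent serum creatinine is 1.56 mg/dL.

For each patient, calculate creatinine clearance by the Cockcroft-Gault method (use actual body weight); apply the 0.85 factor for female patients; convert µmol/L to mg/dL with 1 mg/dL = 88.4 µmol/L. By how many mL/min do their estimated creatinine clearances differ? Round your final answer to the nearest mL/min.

50 mL/min

Patient 1: SCr = 332 / 88.4 = 3.756 mg/dL
Patient 1: CrCl = (140 − 73) × 86 / (72 × 3.756) × 0.85 = 5762.0 / 270.43 × 0.85 ≈ 18.1 mL/min
Patient 2: CrCl = (140 − 22) × 65 / (72 × 1.56) = 7670.0 / 112.32 ≈ 68.3 mL/min
|18.1 − 68.3| = 50.2 mL/min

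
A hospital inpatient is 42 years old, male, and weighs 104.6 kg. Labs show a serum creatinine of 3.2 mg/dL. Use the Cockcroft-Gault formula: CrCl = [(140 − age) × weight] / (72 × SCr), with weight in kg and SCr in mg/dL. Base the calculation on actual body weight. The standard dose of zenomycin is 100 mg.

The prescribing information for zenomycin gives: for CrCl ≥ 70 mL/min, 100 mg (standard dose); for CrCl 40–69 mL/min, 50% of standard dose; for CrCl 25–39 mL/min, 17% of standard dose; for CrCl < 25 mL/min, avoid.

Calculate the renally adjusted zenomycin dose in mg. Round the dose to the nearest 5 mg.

CrCl = (140 − 42) × 104.6 / (72 × 3.2) = 10250.8 / 230.40 ≈ 44.5 mL/min
CrCl ≈ 44 mL/min → bracket 40–69 mL/min.
50% of 100 mg = 50 mg

50 mg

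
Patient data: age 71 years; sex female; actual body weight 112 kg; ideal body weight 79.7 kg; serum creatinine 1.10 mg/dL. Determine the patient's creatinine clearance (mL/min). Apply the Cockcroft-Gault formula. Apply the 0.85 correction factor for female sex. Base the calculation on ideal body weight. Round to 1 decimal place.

CrCl = (140 − 71) × 79.7 / (72 × 1.1) × 0.85 = 5499.3 / 79.20 × 0.85 ≈ 59.0 mL/min

59.0 mL/min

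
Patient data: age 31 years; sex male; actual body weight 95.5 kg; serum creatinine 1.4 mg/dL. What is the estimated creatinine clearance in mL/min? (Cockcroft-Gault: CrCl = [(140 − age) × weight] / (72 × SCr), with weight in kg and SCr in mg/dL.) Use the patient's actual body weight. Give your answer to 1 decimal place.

CrCl = (140 − 31) × 95.5 / (72 × 1.4) = 10409.5 / 100.80 ≈ 103.3 mL/min

103.3 mL/min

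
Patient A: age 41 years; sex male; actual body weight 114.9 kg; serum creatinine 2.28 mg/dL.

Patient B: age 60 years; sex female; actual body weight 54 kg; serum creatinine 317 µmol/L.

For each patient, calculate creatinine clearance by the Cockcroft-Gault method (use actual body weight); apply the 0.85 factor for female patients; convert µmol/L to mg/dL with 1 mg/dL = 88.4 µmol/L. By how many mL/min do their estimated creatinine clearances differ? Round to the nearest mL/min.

55 mL/min

Patient A: CrCl = (140 − 41) × 114.9 / (72 × 2.28) = 11375.1 / 164.16 ≈ 69.3 mL/min
Patient B: SCr = 317 / 88.4 = 3.586 mg/dL
Patient B: CrCl = (140 − 60) × 54 / (72 × 3.586) × 0.85 = 4320.0 / 258.19 × 0.85 ≈ 14.2 mL/min
|69.3 − 14.2| = 55.1 mL/min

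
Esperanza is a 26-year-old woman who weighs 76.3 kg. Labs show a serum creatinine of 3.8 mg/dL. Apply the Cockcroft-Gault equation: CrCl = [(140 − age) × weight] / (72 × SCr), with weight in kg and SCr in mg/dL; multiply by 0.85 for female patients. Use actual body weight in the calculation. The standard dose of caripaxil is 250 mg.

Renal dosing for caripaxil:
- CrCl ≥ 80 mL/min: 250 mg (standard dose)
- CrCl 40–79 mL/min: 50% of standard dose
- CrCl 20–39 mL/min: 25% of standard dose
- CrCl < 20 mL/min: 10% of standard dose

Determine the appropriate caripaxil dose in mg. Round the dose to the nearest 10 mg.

CrCl = (140 − 26) × 76.3 / (72 × 3.8) × 0.85 = 8698.2 / 273.60 × 0.85 ≈ 27.0 mL/min
CrCl ≈ 27 mL/min → bracket 20–39 mL/min.
25% of 250 mg = 62.5 mg → 60 mg

60 mg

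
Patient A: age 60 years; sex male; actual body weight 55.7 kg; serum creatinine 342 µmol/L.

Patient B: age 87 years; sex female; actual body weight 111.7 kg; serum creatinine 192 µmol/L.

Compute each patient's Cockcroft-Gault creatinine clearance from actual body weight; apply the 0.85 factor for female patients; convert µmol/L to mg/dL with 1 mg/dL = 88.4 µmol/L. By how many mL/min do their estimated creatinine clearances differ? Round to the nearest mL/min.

Patient A: SCr = 342 / 88.4 = 3.869 mg/dL
Patient A: CrCl = (140 − 60) × 55.7 / (72 × 3.869) = 4456.0 / 278.57 ≈ 16.0 mL/min
Patient B: SCr = 192 / 88.4 = 2.172 mg/dL
Patient B: CrCl = (140 − 87) × 111.7 / (72 × 2.172) × 0.85 = 5920.1 / 156.38 × 0.85 ≈ 32.2 mL/min
|16.0 − 32.2| = 16.2 mL/min

16 mL/min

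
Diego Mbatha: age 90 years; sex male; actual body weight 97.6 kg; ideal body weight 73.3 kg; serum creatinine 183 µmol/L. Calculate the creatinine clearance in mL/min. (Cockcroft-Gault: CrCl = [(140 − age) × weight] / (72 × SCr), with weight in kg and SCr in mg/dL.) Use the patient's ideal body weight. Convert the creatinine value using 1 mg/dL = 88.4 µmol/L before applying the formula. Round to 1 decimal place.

24.6 mL/min

SCr = 183 / 88.4 = 2.07 mg/dL
CrCl = (140 − 90) × 73.3 / (72 × 2.07) = 3665.0 / 149.04 ≈ 24.6 mL/min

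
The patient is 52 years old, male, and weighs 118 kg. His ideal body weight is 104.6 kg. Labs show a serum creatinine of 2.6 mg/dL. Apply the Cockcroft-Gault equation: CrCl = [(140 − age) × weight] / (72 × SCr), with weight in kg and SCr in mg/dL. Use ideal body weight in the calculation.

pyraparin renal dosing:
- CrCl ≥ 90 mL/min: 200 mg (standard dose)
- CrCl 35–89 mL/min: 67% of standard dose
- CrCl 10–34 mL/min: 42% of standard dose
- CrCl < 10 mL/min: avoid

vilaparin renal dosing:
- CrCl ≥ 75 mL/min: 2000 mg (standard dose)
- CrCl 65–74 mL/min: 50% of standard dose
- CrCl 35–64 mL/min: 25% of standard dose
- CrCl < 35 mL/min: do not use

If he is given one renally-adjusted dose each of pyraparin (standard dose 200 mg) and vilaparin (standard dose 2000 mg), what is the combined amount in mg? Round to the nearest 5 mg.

635 mg

CrCl = (140 − 52) × 104.6 / (72 × 2.6) = 9204.8 / 187.20 ≈ 49.2 mL/min
CrCl ≈ 49 mL/min.
pyraparin: 35–89 mL/min → 67% of 200 mg = 134 mg.
vilaparin: 35–64 mL/min → 25% of 2000 mg = 500 mg.
Total = 134 + 500 = 634 mg.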